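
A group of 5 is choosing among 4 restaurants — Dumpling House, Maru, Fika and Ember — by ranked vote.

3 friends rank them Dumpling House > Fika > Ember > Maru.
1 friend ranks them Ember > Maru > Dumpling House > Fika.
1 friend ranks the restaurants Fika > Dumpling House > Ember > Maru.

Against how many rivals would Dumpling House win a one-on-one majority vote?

Dumpling House against each rival (5 friends):
Dumpling House vs Maru: Dumpling House preferred on 3+1 = 4 ballots; Dumpling House wins 4–1.
Dumpling House vs Fika: Dumpling House preferred on 3+1 = 4 ballots; Dumpling House wins 4–1.
Dumpling House vs Ember: Dumpling House wins 4–1.
Dumpling House beats Maru, Fika, Ember — 3 pairwise wins.

3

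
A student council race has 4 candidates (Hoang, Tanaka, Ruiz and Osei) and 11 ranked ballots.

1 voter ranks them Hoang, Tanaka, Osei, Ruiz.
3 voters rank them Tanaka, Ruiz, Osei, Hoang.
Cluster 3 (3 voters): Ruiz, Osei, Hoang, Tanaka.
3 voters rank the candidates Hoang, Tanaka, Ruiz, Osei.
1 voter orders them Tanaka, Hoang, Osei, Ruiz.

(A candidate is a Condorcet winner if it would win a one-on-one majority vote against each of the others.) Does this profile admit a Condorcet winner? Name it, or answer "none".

none

Check each pair by majority over 11 ballots:
Hoang vs Tanaka: Hoang preferred on 1+3+3 = 7 ballots; Hoang wins 7–4.
Hoang vs Ruiz: Hoang is ranked higher on 1+3+1 = 5 ballots, Ruiz on 6. Ruiz wins 6–5.
Hoang vs Osei: Osei wins 6–5.
Tanaka vs Ruiz: Tanaka, 8–3.
Tanaka vs Osei: 8 to 3, Tanaka.
Ruiz vs Osei: Ruiz is ranked higher on 3+3+3 = 9 ballots, Osei on 2. Ruiz wins 9–2.
Each candidate drops at least one matchup (Hoang loses to Ruiz; Tanaka loses to Hoang; Ruiz loses to Tanaka; Osei loses to Tanaka); the cycle Hoang beats Tanaka beats Ruiz beats Hoang rules out a Condorcet winner.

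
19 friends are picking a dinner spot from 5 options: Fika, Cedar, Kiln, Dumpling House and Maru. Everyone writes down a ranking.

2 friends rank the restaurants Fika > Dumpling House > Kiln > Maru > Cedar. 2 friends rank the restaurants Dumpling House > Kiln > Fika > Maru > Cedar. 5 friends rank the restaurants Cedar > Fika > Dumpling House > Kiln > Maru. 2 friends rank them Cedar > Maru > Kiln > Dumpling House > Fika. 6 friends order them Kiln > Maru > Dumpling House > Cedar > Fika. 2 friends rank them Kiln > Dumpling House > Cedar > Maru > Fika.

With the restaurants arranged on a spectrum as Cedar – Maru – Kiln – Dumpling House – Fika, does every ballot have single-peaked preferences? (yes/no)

Axis positions: Cedar=1, Maru=2, Kiln=3, Dumpling House=4, Fika=5.
Bloc 1 (peak Fika at position 5): ranking walks positions 5-4-3-2-1, expanding outward from the peak — single-peaked.
Bloc 2 (peak Dumpling House at position 4): ranking walks positions 4-3-5-2-1, expanding outward from the peak — single-peaked.
Bloc 3: ranking walks positions 1-5-4-3-2; Fika is ranked above Maru even though Maru lies between Fika and the peak Cedar on the axis — preferences dip and rise again. Not single-peaked.
Bloc 4 (peak Cedar at position 1): ranking walks positions 1-2-3-4-5, expanding outward from the peak — single-peaked.
Bloc 5 (peak Kiln at position 3): ranking walks positions 3-2-4-1-5, expanding outward from the peak — single-peaked.
Bloc 6: ranking walks positions 3-4-1-2-5; Cedar is ranked above Maru even though Maru lies between Cedar and the peak Kiln on the axis — preferences dip and rise again. Not single-peaked.
Bloc 3 violates single-peakedness, so the profile is not single-peaked on this axis.

no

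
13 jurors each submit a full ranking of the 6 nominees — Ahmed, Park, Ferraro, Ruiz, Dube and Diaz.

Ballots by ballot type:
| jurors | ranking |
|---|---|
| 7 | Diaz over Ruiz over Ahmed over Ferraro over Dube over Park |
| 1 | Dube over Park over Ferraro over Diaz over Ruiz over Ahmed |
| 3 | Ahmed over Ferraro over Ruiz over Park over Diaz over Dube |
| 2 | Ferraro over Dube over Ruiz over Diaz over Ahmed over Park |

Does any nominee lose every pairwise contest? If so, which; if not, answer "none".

Park

Pairwise majorities:
Ahmed vs Park: 12 to 1, Ahmed.
Ahmed vs Ferraro: Ahmed preferred on 7+3 = 10 ballots; Ahmed wins 10–3.
Ahmed vs Ruiz: 3 for Ahmed, 10 for Ruiz — Ruiz by 10–3.
Ahmed vs Dube: Ahmed wins 10–3.
Ahmed vs Diaz: Diaz, 10–3.
Park vs Ferraro: Ferraro, 12–1.
Park vs Ruiz: Park preferred on 1 ballot; Ruiz wins 12–1.
Park vs Dube: Dube wins 10–3.
Park vs Diaz: Diaz wins 9–4.
Ferraro vs Ruiz: Ferraro is ranked higher on 1+3+2 = 6 ballots, Ruiz on 7. Ruiz wins 7–6.
Ferraro vs Dube: Ferraro wins 12–1.
Ferraro vs Diaz: Diaz, 7–6.
Ruiz vs Dube: Ruiz wins 10–3.
Ruiz vs Diaz: Ruiz is ranked higher on 3+2 = 5 ballots, Diaz on 8. Diaz wins 8–5.
Dube vs Diaz: Dube preferred on 1+2 = 3 ballots; Diaz wins 10–3.
Park loses to every other nominee — it is the Condorcet loser.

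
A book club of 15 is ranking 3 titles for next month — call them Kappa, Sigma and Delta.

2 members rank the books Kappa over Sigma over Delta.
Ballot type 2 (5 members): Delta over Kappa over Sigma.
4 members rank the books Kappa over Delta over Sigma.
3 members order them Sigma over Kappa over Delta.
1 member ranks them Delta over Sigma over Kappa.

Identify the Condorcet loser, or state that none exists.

Sigma

Head-to-head results (15 members):
Kappa vs Sigma: 2+5+4 = 11 for Kappa, 4 for Sigma — Kappa by 11–4.
Kappa vs Delta: Kappa wins 9–6.
Sigma–Delta: Delta 10–5.
Sigma is beaten in every head-to-head and is the Condorcet loser.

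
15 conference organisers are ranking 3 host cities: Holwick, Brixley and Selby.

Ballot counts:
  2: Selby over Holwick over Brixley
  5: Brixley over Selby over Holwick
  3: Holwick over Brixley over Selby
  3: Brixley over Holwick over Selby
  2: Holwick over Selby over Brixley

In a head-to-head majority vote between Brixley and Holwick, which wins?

Brixley

Ballots ranking Brixley above Holwick: 5 + 3 = 8.
Ballots ranking Holwick above Brixley: 15 − 8 = 7.
Brixley wins the head-to-head 8–7.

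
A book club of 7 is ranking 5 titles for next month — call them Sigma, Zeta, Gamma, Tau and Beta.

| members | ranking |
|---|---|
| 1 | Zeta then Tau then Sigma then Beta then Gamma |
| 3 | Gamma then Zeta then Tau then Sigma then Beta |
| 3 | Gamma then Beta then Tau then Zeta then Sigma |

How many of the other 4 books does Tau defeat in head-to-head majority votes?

Tau against each rival (7 members):
Tau vs Sigma: Tau, 7–0.
Tau vs Zeta: 3 for Tau, 4 for Zeta — Zeta by 4–3.
Tau vs Gamma: 1 for Tau, 6 for Gamma — Gamma by 6–1.
Tau vs Beta: 4 to 3, Tau.
Tau beats Sigma, Beta; loses to Zeta, Gamma — 2 pairwise wins.

2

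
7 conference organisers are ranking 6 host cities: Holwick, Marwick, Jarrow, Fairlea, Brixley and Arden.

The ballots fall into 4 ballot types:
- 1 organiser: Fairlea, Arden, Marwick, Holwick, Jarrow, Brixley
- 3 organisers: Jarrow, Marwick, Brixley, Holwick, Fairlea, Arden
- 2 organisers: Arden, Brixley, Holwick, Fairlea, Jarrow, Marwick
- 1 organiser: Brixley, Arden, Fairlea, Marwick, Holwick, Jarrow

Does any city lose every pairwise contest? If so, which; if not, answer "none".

none

Head-to-head results (7 organisers):
Holwick vs Marwick: 2 to 5, Marwick.
Holwick vs Jarrow: Holwick wins 4–3.
Holwick vs Fairlea: 5 to 2, Holwick.
Holwick vs Brixley: 1 for Holwick, 6 for Brixley — Brixley by 6–1.
Holwick vs Arden: Holwick is ranked higher on 3 ballots, Arden on 4. Arden wins 4–3.
Marwick–Jarrow: Jarrow 5–2.
Marwick vs Fairlea: Fairlea, 4–3.
Marwick vs Brixley: Marwick, 4–3.
Marwick vs Arden: Marwick is ranked higher on 3 ballots, Arden on 4. Arden wins 4–3.
Jarrow vs Fairlea: Jarrow is ranked higher on 3 ballots, Fairlea on 4. Fairlea wins 4–3.
Jarrow vs Brixley: Jarrow is ranked higher on 1+3 = 4 ballots, Brixley on 3. Jarrow wins 4–3.
Jarrow vs Arden: 3 to 4, Arden.
Fairlea vs Brixley: Fairlea preferred on 1 ballot; Brixley wins 6–1.
Fairlea vs Arden: Fairlea is ranked higher on 1+3 = 4 ballots, Arden on 3. Fairlea wins 4–3.
Brixley vs Arden: Brixley, 4–3.
Every city wins at least one matchup (Holwick beats Jarrow; Marwick beats Holwick; Jarrow beats Marwick; Fairlea beats Marwick; Brixley beats Holwick; Arden beats Holwick), so there is no Condorcet loser.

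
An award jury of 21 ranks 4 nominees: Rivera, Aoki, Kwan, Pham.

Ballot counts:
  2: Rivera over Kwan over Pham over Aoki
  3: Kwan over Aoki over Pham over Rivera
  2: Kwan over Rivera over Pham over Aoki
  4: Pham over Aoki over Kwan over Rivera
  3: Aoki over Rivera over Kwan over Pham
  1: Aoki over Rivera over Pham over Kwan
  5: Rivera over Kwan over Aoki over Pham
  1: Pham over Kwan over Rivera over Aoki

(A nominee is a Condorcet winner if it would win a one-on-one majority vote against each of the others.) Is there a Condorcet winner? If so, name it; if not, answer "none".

none

Check each pair by majority over 21 ballots:
Rivera vs Aoki: 2+2+5+1 = 10 for Rivera, 11 for Aoki — Aoki by 11–10.
Rivera vs Kwan: Rivera preferred on 2+3+1+5 = 11 ballots; Rivera wins 11–10.
Rivera vs Pham: 13 to 8, Rivera.
Aoki vs Kwan: 4+3+1 = 8 for Aoki, 13 for Kwan — Kwan by 13–8.
Aoki vs Pham: 12 to 9, Aoki.
Kwan vs Pham: 15 to 6, Kwan.
No nominee is unbeaten: Rivera loses to Aoki; Aoki loses to Kwan; Kwan loses to Rivera; Pham loses to Rivera. In particular Rivera beats Kwan beats Aoki beats Rivera is a majority cycle — no Condorcet winner exists.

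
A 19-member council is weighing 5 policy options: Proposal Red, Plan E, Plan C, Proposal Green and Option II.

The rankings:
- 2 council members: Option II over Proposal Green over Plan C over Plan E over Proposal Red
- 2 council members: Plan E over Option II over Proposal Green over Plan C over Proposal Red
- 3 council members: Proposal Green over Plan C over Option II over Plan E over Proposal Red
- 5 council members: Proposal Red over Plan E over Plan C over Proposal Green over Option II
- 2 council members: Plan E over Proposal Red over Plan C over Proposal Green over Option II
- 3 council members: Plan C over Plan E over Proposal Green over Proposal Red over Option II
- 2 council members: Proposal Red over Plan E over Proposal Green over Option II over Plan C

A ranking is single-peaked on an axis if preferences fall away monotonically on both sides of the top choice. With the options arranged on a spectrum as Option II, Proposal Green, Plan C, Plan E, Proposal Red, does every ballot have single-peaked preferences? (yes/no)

no

Axis positions: Option II=1, Proposal Green=2, Plan C=3, Plan E=4, Proposal Red=5.
Group 1 (peak Option II at position 1): ranking walks positions 1-2-3-4-5, expanding outward from the peak — single-peaked.
Group 2: ranking walks positions 4-1-2-3-5; Option II is ranked above Plan C even though Plan C lies between Option II and the peak Plan E on the axis — preferences dip and rise again. Not single-peaked.
Group 3 (peak Proposal Green at position 2): ranking walks positions 2-3-1-4-5, expanding outward from the peak — single-peaked.
Group 4 (peak Proposal Red at position 5): ranking walks positions 5-4-3-2-1, expanding outward from the peak — single-peaked.
Group 5 (peak Plan E at position 4): ranking walks positions 4-5-3-2-1, expanding outward from the peak — single-peaked.
Group 6 (peak Plan C at position 3): ranking walks positions 3-4-2-5-1, expanding outward from the peak — single-peaked.
Group 7: ranking walks positions 5-4-2-1-3; Proposal Green is ranked above Plan C even though Plan C lies between Proposal Green and the peak Proposal Red on the axis — preferences dip and rise again. Not single-peaked.
Group 2 violates single-peakedness, so the profile is not single-peaked on this axis.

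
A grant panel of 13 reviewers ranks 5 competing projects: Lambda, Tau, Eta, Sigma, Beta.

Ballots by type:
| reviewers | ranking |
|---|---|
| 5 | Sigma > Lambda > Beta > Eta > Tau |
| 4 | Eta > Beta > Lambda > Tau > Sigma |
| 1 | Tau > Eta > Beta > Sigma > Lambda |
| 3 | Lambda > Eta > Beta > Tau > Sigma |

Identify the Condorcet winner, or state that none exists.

Lambda

Head-to-head results (13 reviewers):
Lambda vs Tau: 12 to 1, Lambda.
Lambda vs Eta: 5+3 = 8 for Lambda, 5 for Eta — Lambda by 8–5.
Lambda vs Sigma: 4+3 = 7 for Lambda, 6 for Sigma — Lambda by 7–6.
Lambda vs Beta: Lambda is ranked higher on 5+3 = 8 ballots, Beta on 5. Lambda wins 8–5.
Tau vs Eta: Tau preferred on 1 ballot; Eta wins 12–1.
Tau vs Sigma: Tau is ranked higher on 4+1+3 = 8 ballots, Sigma on 5. Tau wins 8–5.
Tau vs Beta: 1 to 12, Beta.
Eta vs Sigma: Eta preferred on 4+1+3 = 8 ballots; Eta wins 8–5.
Eta vs Beta: 4+1+3 = 8 for Eta, 5 for Beta — Eta by 8–5.
Sigma vs Beta: Sigma is ranked higher on 5 ballots, Beta on 8. Beta wins 8–5.
Lambda wins every pairwise contest, so Lambda is the Condorcet winner.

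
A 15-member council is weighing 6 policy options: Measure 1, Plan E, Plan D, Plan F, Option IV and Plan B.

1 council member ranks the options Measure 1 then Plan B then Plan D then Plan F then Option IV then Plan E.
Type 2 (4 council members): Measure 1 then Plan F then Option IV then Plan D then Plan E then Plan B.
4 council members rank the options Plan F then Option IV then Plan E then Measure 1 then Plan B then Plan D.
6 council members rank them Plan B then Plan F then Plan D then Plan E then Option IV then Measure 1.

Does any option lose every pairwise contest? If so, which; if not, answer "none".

Pairwise majorities:
Measure 1 vs Plan E: Measure 1 is ranked higher on 1+4 = 5 ballots, Plan E on 10. Plan E wins 10–5.
Measure 1–Plan D: Measure 1 9–6.
Measure 1 vs Plan F: 1+4 = 5 for Measure 1, 10 for Plan F — Plan F by 10–5.
Measure 1–Option IV: Option IV 10–5.
Measure 1 vs Plan B: Measure 1 is ranked higher on 1+4+4 = 9 ballots, Plan B on 6. Measure 1 wins 9–6.
Plan E–Plan D: Plan D 11–4.
Plan E vs Plan F: 0 for Plan E, 15 for Plan F — Plan F by 15–0.
Plan E–Option IV: Option IV 9–6.
Plan E vs Plan B: Plan E, 8–7.
Plan D vs Plan F: 1 for Plan D, 14 for Plan F — Plan F by 14–1.
Plan D vs Option IV: Option IV, 8–7.
Plan D vs Plan B: Plan B wins 11–4.
Plan F–Option IV: Plan F 15–0.
Plan F vs Plan B: Plan F wins 8–7.
Option IV vs Plan B: Option IV preferred on 4+4 = 8 ballots; Option IV wins 8–7.
No option is winless: Measure 1 beats Plan D; Plan E beats Measure 1; Plan D beats Plan E; Plan F beats Measure 1; Option IV beats Measure 1; Plan B beats Plan D. There is no Condorcet loser.

none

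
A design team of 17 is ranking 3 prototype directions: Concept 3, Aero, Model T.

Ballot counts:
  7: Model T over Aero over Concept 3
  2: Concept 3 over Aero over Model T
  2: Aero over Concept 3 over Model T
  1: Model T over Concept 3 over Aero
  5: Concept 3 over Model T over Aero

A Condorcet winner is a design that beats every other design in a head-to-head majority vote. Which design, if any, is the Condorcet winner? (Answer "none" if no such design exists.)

Head-to-head results (17 engineers):
Concept 3 vs Aero: Concept 3 is ranked higher on 2+1+5 = 8 ballots, Aero on 9. Aero wins 9–8.
Concept 3 vs Model T: 9 to 8, Concept 3.
Aero vs Model T: 2+2 = 4 for Aero, 13 for Model T — Model T by 13–4.
Every design loses at least once (Concept 3 loses to Aero; Aero loses to Model T; Model T loses to Concept 3). The majority relation contains the cycle Concept 3 → Model T → Aero → Concept 3, so there is no Condorcet winner.

none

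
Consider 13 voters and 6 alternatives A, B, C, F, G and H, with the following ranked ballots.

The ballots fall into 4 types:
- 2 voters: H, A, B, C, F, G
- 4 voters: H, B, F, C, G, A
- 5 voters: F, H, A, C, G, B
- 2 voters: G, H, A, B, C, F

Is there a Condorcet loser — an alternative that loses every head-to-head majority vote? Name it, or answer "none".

Pairwise majorities:
A vs B: 2+5+2 = 9 for A, 4 for B — A by 9–4.
A–C: A 9–4.
A vs F: F wins 9–4.
A vs G: A preferred on 2+5 = 7 ballots; A wins 7–6.
A vs H: A preferred on 0 ballots; H wins 13–0.
B–C: B 8–5.
B vs F: B, 8–5.
B vs G: 2+4 = 6 for B, 7 for G — G by 7–6.
B vs H: 0 to 13, H.
C vs F: F, 9–4.
C vs G: 2+4+5 = 11 for C, 2 for G — C by 11–2.
C vs H: H wins 13–0.
F vs G: F is ranked higher on 2+4+5 = 11 ballots, G on 2. F wins 11–2.
F vs H: F is ranked higher on 5 ballots, H on 8. H wins 8–5.
G vs H: H wins 11–2.
Each alternative has at least one pairwise win (A beats B; B beats C; C beats G; F beats A; G beats B; H beats A) — no Condorcet loser.

none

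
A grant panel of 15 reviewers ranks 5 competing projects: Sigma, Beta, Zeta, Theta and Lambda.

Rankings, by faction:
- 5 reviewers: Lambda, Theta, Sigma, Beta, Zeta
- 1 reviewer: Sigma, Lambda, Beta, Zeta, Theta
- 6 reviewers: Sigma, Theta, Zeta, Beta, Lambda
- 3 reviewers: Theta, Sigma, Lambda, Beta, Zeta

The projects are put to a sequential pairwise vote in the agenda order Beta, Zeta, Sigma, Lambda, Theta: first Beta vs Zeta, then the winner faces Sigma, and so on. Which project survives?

Theta

Round 1: Beta vs Zeta — 9–6, Beta advances.
Round 2: Beta vs Sigma — 0–15, Sigma advances.
Round 3: Sigma vs Lambda — 10–5, Sigma advances.
Round 4: Sigma vs Theta — 7–8, Theta advances.
The agenda winner is Theta.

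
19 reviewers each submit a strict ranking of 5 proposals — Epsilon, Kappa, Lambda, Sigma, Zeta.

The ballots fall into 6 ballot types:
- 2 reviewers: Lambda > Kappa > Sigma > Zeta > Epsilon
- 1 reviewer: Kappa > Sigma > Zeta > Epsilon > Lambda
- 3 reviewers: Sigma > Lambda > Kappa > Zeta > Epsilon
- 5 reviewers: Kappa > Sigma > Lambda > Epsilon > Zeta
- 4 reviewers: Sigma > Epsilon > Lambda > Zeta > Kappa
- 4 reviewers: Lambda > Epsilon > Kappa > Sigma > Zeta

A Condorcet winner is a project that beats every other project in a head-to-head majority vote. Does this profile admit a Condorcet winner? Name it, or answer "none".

Head-to-head results (19 reviewers):
Epsilon vs Kappa: Epsilon preferred on 4+4 = 8 ballots; Kappa wins 11–8.
Epsilon vs Lambda: Lambda wins 14–5.
Epsilon vs Sigma: Epsilon is ranked higher on 4 ballots, Sigma on 15. Sigma wins 15–4.
Epsilon vs Zeta: Epsilon, 13–6.
Kappa vs Lambda: Lambda wins 13–6.
Kappa–Sigma: Kappa 12–7.
Kappa vs Zeta: Kappa is ranked higher on 2+1+3+5+4 = 15 ballots, Zeta on 4. Kappa wins 15–4.
Lambda vs Sigma: Sigma, 13–6.
Lambda vs Zeta: Lambda wins 18–1.
Sigma–Zeta: Sigma 19–0.
Each project drops at least one matchup (Epsilon loses to Kappa; Kappa loses to Lambda; Lambda loses to Sigma; Sigma loses to Kappa; Zeta loses to Epsilon); the cycle Kappa > Sigma > Lambda > Kappa rules out a Condorcet winner.

none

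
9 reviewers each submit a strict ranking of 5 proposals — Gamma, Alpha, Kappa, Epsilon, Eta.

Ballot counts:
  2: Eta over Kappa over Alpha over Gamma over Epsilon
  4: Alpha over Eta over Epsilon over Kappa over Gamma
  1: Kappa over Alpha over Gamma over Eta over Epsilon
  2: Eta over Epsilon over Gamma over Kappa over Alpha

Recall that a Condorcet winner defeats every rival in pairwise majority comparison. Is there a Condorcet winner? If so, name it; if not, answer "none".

none

Check each pair by majority over 9 ballots:
Gamma vs Alpha: Gamma is ranked higher on 2 ballots, Alpha on 7. Alpha wins 7–2.
Gamma vs Kappa: 2 to 7, Kappa.
Gamma vs Epsilon: 2+1 = 3 for Gamma, 6 for Epsilon — Epsilon by 6–3.
Gamma vs Eta: 1 for Gamma, 8 for Eta — Eta by 8–1.
Alpha vs Kappa: Alpha preferred on 4 ballots; Kappa wins 5–4.
Alpha vs Epsilon: 2+4+1 = 7 for Alpha, 2 for Epsilon — Alpha by 7–2.
Alpha vs Eta: 4+1 = 5 for Alpha, 4 for Eta — Alpha by 5–4.
Kappa vs Epsilon: 3 to 6, Epsilon.
Kappa vs Eta: Kappa preferred on 1 ballot; Eta wins 8–1.
Epsilon vs Eta: Epsilon preferred on 0 ballots; Eta wins 9–0.
No project is unbeaten: Gamma loses to Alpha; Alpha loses to Kappa; Kappa loses to Epsilon; Epsilon loses to Alpha; Eta loses to Alpha. In particular Alpha beats Epsilon beats Kappa beats Alpha is a majority cycle — no Condorcet winner exists.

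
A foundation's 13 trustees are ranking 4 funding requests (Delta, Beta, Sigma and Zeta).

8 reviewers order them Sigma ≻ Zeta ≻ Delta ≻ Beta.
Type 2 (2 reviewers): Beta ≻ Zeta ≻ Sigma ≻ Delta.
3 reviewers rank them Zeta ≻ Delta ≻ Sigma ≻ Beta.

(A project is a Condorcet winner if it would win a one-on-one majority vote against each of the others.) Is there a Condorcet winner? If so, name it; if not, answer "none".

Head-to-head results (13 reviewers):
Delta vs Beta: Delta wins 11–2.
Delta vs Sigma: Sigma, 10–3.
Delta vs Zeta: Zeta, 13–0.
Beta vs Sigma: Sigma wins 11–2.
Beta vs Zeta: Zeta, 11–2.
Sigma vs Zeta: Sigma, 8–5.
Sigma beats each of Delta, Beta, Zeta — Sigma is the Condorcet winner.

Sigma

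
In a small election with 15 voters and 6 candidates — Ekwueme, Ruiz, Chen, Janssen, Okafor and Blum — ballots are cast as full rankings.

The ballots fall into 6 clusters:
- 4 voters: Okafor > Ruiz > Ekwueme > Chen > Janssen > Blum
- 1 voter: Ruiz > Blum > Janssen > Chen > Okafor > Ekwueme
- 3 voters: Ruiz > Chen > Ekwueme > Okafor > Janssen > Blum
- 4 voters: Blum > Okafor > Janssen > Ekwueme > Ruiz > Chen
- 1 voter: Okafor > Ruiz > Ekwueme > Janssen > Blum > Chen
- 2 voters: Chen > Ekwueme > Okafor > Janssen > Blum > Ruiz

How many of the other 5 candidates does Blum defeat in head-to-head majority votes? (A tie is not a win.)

Blum against each rival (15 voters):
Blum–Ekwueme: Ekwueme 10–5.
Blum vs Ruiz: Blum preferred on 4+2 = 6 ballots; Ruiz wins 9–6.
Blum vs Chen: Chen wins 9–6.
Blum–Janssen: Janssen 10–5.
Blum vs Okafor: Blum preferred on 1+4 = 5 ballots; Okafor wins 10–5.
Blum beats no one; loses to Ekwueme, Ruiz, Chen, Janssen, Okafor — 0 pairwise wins.

0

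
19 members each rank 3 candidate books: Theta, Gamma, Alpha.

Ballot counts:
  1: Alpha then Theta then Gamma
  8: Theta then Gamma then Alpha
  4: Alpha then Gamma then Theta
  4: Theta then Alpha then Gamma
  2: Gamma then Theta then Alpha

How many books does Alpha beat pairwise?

0

Alpha against each rival (19 members):
Alpha–Theta: Theta 14–5.
Alpha vs Gamma: Gamma wins 10–9.
Alpha beats no one; loses to Theta, Gamma — 0 pairwise wins.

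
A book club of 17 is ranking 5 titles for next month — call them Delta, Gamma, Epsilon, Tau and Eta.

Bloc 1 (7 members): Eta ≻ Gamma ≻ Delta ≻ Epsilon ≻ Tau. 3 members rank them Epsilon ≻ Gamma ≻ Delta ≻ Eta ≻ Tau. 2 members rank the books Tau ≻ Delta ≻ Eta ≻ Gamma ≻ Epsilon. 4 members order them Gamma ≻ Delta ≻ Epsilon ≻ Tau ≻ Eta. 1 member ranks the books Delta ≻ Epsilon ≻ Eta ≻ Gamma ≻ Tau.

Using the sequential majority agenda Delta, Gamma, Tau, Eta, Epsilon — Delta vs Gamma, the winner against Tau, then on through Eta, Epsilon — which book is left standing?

Round 1: Delta vs Gamma — 3–14, Gamma advances.
Round 2: Gamma vs Tau — 15–2, Gamma advances.
Round 3: Gamma vs Eta — 7–10, Eta advances.
Round 4: Eta vs Epsilon — 9–8, Eta advances.
Eta survives the agenda.

Eta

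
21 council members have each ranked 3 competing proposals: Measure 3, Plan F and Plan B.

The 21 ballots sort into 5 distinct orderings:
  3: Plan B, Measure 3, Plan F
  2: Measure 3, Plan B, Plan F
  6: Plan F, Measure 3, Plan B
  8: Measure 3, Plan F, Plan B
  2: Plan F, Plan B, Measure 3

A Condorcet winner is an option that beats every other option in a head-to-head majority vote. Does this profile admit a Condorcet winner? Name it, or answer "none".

Head-to-head results (21 council members):
Measure 3–Plan F: Measure 3 13–8.
Measure 3 vs Plan B: Measure 3, 16–5.
Plan F vs Plan B: Plan F, 16–5.
Only Measure 3 has no losses; Measure 3 is the Condorcet winner.

Measure 3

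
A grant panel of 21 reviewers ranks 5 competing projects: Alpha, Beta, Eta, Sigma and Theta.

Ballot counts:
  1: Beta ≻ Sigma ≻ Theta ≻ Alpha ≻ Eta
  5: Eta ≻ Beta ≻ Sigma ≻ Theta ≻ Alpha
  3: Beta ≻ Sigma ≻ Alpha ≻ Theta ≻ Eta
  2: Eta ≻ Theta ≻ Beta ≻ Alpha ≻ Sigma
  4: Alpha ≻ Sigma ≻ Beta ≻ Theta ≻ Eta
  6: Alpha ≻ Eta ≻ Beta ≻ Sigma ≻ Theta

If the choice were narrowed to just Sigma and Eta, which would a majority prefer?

Ballots ranking Sigma above Eta: 1 + 3 + 4 = 8.
Ballots ranking Eta above Sigma: 21 − 8 = 13.
Eta wins the head-to-head 13–8.

Eta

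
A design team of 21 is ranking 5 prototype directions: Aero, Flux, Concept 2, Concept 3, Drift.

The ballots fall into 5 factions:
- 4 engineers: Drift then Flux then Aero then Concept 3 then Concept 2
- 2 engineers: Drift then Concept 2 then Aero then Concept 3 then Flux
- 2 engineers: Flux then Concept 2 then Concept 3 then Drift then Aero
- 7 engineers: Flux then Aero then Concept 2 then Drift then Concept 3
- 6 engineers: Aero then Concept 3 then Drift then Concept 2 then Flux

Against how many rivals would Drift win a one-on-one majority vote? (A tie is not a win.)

3

Drift against each rival (21 engineers):
Drift–Aero: Aero 13–8.
Drift vs Flux: Drift is ranked higher on 4+2+6 = 12 ballots, Flux on 9. Drift wins 12–9.
Drift vs Concept 2: 4+2+6 = 12 for Drift, 9 for Concept 2 — Drift by 12–9.
Drift vs Concept 3: 13 to 8, Drift.
Drift beats Flux, Concept 2, Concept 3; loses to Aero — 3 pairwise wins.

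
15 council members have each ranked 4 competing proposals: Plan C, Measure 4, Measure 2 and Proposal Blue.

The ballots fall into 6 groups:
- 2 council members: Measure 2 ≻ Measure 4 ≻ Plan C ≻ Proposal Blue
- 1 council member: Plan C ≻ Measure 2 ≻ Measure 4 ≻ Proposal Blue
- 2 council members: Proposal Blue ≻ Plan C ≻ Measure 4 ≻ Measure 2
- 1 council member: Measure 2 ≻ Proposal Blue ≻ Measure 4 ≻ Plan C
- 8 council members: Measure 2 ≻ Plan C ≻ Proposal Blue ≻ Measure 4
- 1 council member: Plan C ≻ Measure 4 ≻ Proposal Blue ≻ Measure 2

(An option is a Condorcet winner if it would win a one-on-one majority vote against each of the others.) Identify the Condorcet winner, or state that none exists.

Measure 2

Pairwise majorities:
Plan C vs Measure 4: 1+2+8+1 = 12 for Plan C, 3 for Measure 4 — Plan C by 12–3.
Plan C vs Measure 2: 4 to 11, Measure 2.
Plan C vs Proposal Blue: Plan C is ranked higher on 2+1+8+1 = 12 ballots, Proposal Blue on 3. Plan C wins 12–3.
Measure 4 vs Measure 2: Measure 4 preferred on 2+1 = 3 ballots; Measure 2 wins 12–3.
Measure 4 vs Proposal Blue: 4 to 11, Proposal Blue.
Measure 2 vs Proposal Blue: Measure 2 is ranked higher on 2+1+1+8 = 12 ballots, Proposal Blue on 3. Measure 2 wins 12–3.
Measure 2 defeats every rival head-to-head and is the Condorcet winner.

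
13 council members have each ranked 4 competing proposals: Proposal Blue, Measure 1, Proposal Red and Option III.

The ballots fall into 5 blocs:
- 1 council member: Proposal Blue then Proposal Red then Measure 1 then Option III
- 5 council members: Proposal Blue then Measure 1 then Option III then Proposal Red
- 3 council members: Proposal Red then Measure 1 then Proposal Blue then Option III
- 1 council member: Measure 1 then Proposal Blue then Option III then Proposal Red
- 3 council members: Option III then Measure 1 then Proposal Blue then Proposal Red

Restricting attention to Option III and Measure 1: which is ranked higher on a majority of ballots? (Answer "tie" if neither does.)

Measure 1

Ballots ranking Option III above Measure 1: 3.
Ballots ranking Measure 1 above Option III: 13 − 3 = 10.
Measure 1 wins the head-to-head 10–3.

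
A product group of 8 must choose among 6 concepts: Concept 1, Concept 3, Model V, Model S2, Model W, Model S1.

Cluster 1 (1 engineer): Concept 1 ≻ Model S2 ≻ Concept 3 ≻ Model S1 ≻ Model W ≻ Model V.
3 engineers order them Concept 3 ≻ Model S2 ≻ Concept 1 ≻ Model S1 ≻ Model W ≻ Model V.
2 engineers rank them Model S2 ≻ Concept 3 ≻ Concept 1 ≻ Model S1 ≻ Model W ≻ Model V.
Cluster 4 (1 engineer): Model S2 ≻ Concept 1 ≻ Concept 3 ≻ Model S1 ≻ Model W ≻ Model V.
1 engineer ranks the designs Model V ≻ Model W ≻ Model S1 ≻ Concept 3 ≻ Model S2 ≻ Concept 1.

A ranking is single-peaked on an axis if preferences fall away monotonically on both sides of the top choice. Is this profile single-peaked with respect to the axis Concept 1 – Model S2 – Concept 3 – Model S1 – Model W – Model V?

Axis positions: Concept 1=1, Model S2=2, Concept 3=3, Model S1=4, Model W=5, Model V=6.
Cluster 1 (peak Concept 1 at position 1): ranking walks positions 1-2-3-4-5-6, expanding outward from the peak — single-peaked.
Cluster 2 (peak Concept 3 at position 3): ranking walks positions 3-2-1-4-5-6, expanding outward from the peak — single-peaked.
Cluster 3 (peak Model S2 at position 2): ranking walks positions 2-3-1-4-5-6, expanding outward from the peak — single-peaked.
Cluster 4 (peak Model S2 at position 2): ranking walks positions 2-1-3-4-5-6, expanding outward from the peak — single-peaked.
Cluster 5 (peak Model V at position 6): ranking walks positions 6-5-4-3-2-1, expanding outward from the peak — single-peaked.
Every ranking is single-peaked on this axis.

yes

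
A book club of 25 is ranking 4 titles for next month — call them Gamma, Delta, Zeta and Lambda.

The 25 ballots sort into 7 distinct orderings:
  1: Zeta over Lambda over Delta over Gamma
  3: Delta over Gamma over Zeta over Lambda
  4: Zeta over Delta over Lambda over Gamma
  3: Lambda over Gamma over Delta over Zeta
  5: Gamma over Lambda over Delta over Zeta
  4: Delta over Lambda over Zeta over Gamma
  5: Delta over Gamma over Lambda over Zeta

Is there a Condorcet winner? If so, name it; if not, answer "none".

Delta

Check each pair by majority over 25 ballots:
Gamma vs Delta: Delta wins 17–8.
Gamma vs Zeta: Gamma wins 16–9.
Gamma vs Lambda: Gamma wins 13–12.
Delta vs Zeta: Delta, 20–5.
Delta vs Lambda: Delta, 16–9.
Zeta vs Lambda: Lambda wins 17–8.
Only Delta has no losses; Delta is the Condorcet winner.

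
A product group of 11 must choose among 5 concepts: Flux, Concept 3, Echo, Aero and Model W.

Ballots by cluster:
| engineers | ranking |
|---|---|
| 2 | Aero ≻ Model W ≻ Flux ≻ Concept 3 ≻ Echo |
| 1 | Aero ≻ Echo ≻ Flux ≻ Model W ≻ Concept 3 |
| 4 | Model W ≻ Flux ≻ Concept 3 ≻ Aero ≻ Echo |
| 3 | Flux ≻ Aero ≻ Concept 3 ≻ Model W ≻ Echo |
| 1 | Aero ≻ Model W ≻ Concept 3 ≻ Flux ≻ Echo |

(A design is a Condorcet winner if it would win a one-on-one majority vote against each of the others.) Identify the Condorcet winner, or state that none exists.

none

Check each pair by majority over 11 ballots:
Flux vs Concept 3: Flux is ranked higher on 2+1+4+3 = 10 ballots, Concept 3 on 1. Flux wins 10–1.
Flux vs Echo: Flux preferred on 2+4+3+1 = 10 ballots; Flux wins 10–1.
Flux vs Aero: Flux, 7–4.
Flux vs Model W: Flux is ranked higher on 1+3 = 4 ballots, Model W on 7. Model W wins 7–4.
Concept 3 vs Echo: Concept 3 wins 10–1.
Concept 3–Aero: Aero 7–4.
Concept 3 vs Model W: Concept 3 is ranked higher on 3 ballots, Model W on 8. Model W wins 8–3.
Echo vs Aero: Aero wins 11–0.
Echo–Model W: Model W 10–1.
Aero–Model W: Aero 7–4.
Every design loses at least once (Flux loses to Model W; Concept 3 loses to Flux; Echo loses to Flux; Aero loses to Flux; Model W loses to Aero). The majority relation contains the cycle Flux > Aero > Model W > Flux, so there is no Condorcet winner.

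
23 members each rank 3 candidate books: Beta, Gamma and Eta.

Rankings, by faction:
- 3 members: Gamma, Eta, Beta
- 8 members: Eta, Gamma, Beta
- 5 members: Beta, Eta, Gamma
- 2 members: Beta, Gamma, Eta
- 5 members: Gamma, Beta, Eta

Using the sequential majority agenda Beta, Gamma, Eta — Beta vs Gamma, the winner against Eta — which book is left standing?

Eta

Round 1: Beta vs Gamma — 7–16, Gamma advances.
Round 2: Gamma vs Eta — 10–13, Eta advances.
The agenda winner is Eta.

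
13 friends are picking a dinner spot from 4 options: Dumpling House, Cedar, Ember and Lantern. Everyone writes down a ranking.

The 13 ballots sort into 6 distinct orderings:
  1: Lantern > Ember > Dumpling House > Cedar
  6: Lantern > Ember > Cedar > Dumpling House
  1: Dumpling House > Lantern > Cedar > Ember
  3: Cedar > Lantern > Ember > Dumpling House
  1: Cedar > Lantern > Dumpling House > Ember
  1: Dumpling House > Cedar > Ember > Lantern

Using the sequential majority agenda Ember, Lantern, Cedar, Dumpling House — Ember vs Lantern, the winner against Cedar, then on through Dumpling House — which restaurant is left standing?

Lantern

Round 1: Ember vs Lantern — 1–12, Lantern advances.
Round 2: Lantern vs Cedar — 8–5, Lantern advances.
Round 3: Lantern vs Dumpling House — 11–2, Lantern advances.
Lantern survives the agenda.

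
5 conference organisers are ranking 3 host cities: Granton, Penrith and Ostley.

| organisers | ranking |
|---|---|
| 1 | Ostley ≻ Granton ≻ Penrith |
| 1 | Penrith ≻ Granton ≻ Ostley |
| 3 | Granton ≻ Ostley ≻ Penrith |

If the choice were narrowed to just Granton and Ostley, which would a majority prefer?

Granton

Ballots ranking Granton above Ostley: 1 + 3 = 4.
Ballots ranking Ostley above Granton: 5 − 4 = 1.
Granton wins the head-to-head 4–1.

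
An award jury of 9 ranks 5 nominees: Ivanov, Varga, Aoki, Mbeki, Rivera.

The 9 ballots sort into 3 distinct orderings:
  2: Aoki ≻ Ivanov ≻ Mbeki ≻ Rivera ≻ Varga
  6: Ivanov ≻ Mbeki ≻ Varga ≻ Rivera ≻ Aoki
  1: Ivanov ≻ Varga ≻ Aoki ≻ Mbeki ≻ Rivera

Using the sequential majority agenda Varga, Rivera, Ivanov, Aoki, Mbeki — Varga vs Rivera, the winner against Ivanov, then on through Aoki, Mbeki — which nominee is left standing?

Ivanov

Round 1: Varga vs Rivera — 7–2, Varga advances.
Round 2: Varga vs Ivanov — 0–9, Ivanov advances.
Round 3: Ivanov vs Aoki — 7–2, Ivanov advances.
Round 4: Ivanov vs Mbeki — 9–0, Ivanov advances.
The agenda winner is Ivanov.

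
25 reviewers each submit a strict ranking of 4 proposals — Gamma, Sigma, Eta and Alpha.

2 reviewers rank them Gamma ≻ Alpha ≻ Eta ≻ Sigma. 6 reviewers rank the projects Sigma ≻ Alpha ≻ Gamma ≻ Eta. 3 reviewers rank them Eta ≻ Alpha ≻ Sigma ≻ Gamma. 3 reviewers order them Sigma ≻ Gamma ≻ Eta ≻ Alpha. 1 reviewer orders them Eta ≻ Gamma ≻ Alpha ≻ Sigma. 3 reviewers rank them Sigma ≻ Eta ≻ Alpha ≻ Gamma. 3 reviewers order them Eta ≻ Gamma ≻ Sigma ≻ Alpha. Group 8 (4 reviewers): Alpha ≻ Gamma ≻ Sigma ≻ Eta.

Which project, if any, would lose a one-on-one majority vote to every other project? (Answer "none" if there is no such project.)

Head-to-head results (25 reviewers):
Gamma vs Sigma: Gamma preferred on 2+1+3+4 = 10 ballots; Sigma wins 15–10.
Gamma vs Eta: Gamma is ranked higher on 2+6+3+4 = 15 ballots, Eta on 10. Gamma wins 15–10.
Gamma vs Alpha: Gamma preferred on 2+3+1+3 = 9 ballots; Alpha wins 16–9.
Sigma vs Eta: Sigma wins 16–9.
Sigma vs Alpha: Sigma is ranked higher on 6+3+3+3 = 15 ballots, Alpha on 10. Sigma wins 15–10.
Eta vs Alpha: Eta wins 13–12.
Every project wins at least one matchup (Gamma beats Eta; Sigma beats Gamma; Eta beats Alpha; Alpha beats Gamma), so there is no Condorcet loser.

none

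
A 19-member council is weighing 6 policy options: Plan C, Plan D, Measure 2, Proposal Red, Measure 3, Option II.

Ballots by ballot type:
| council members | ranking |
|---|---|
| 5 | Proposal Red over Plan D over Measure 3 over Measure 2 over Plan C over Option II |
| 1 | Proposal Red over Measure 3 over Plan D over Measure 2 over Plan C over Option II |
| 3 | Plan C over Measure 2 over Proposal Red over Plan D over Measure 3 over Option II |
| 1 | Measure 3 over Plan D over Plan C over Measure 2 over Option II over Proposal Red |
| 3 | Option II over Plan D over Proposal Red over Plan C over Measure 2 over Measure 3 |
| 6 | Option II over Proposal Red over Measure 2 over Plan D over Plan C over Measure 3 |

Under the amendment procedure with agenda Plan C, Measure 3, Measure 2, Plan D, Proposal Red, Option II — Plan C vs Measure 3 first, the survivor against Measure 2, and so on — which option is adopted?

Round 1: Plan C vs Measure 3 — 12–7, Plan C advances.
Round 2: Plan C vs Measure 2 — 7–12, Measure 2 advances.
Round 3: Measure 2 vs Plan D — 9–10, Plan D advances.
Round 4: Plan D vs Proposal Red — 4–15, Proposal Red advances.
Round 5: Proposal Red vs Option II — 9–10, Option II advances.
Option II survives the agenda.

Option II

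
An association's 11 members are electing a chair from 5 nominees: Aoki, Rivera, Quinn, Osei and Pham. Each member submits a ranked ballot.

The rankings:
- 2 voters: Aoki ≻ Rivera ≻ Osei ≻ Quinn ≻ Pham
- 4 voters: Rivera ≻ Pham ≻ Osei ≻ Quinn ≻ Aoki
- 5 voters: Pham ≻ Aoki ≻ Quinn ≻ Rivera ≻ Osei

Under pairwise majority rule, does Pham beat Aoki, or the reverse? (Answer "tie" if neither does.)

Ballots ranking Pham above Aoki: 4 + 5 = 9.
Ballots ranking Aoki above Pham: 11 − 9 = 2.
Pham wins the head-to-head 9–2.

Pham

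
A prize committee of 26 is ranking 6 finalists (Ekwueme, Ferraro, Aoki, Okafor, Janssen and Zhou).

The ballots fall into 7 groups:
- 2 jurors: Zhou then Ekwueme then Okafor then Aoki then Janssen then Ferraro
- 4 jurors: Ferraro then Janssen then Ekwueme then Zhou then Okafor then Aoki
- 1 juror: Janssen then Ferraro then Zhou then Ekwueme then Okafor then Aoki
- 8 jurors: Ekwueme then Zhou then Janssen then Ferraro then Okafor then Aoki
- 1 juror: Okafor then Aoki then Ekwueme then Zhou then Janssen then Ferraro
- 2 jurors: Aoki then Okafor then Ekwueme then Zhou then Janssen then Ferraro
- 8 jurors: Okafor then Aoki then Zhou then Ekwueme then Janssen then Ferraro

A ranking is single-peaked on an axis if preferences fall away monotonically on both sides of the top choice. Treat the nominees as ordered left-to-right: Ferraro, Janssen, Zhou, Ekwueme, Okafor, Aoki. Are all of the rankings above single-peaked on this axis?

Axis positions: Ferraro=1, Janssen=2, Zhou=3, Ekwueme=4, Okafor=5, Aoki=6.
Group 1 (peak Zhou at position 3): ranking walks positions 3-4-5-6-2-1, expanding outward from the peak — single-peaked.
Group 2: ranking walks positions 1-2-4-3-5-6; Ekwueme is ranked above Zhou even though Zhou lies between Ekwueme and the peak Ferraro on the axis — preferences dip and rise again. Not single-peaked.
Group 3 (peak Janssen at position 2): ranking walks positions 2-1-3-4-5-6, expanding outward from the peak — single-peaked.
Group 4 (peak Ekwueme at position 4): ranking walks positions 4-3-2-1-5-6, expanding outward from the peak — single-peaked.
Group 5 (peak Okafor at position 5): ranking walks positions 5-6-4-3-2-1, expanding outward from the peak — single-peaked.
Group 6 (peak Aoki at position 6): ranking walks positions 6-5-4-3-2-1, expanding outward from the peak — single-peaked.
Group 7: ranking walks positions 5-6-3-4-2-1; Zhou is ranked above Ekwueme even though Ekwueme lies between Zhou and the peak Okafor on the axis — preferences dip and rise again. Not single-peaked.
Group 2 violates single-peakedness, so the profile is not single-peaked on this axis.

no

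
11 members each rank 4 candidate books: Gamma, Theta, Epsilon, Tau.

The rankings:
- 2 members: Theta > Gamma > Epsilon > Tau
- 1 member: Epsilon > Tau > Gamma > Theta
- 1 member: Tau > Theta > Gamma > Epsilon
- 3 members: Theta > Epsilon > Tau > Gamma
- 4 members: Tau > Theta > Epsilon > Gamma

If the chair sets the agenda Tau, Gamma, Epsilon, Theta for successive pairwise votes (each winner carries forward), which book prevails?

Theta

Round 1: Tau vs Gamma — 9–2, Tau advances.
Round 2: Tau vs Epsilon — 5–6, Epsilon advances.
Round 3: Epsilon vs Theta — 1–10, Theta advances.
Theta survives the agenda.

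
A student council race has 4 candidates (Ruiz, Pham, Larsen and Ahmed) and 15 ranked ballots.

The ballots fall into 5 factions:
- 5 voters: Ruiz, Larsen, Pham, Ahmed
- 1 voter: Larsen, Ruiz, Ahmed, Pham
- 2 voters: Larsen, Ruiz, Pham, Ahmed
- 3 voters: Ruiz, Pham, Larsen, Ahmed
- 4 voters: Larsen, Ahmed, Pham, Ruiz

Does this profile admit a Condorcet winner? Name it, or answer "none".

Head-to-head results (15 voters):
Ruiz–Pham: Ruiz 11–4.
Ruiz vs Larsen: Ruiz wins 8–7.
Ruiz vs Ahmed: Ruiz is ranked higher on 5+1+2+3 = 11 ballots, Ahmed on 4. Ruiz wins 11–4.
Pham vs Larsen: 3 for Pham, 12 for Larsen — Larsen by 12–3.
Pham vs Ahmed: Pham, 10–5.
Larsen vs Ahmed: Larsen wins 15–0.
Ruiz defeats every rival head-to-head and is the Condorcet winner.

Ruiz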